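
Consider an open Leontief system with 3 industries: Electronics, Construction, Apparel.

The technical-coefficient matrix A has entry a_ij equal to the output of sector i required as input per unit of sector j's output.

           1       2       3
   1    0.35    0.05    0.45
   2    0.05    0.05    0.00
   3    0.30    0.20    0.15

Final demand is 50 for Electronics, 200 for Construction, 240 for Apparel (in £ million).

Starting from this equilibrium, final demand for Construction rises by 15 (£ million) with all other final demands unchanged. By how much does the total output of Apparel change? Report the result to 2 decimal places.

I − A =
  [   0.65    -0.05    -0.45]
  [  -0.05     0.95     0.00]
  [  -0.30    -0.20     0.85]
Cofactors of I−A, C_ij = (−1)^(i+j)·(minor ij) (rows/columns in the sector order above):
  C_11 = (0.95)(0.85) − (0.00)(-0.20) = 0.8075
  C_12 = −[(-0.05)(0.85) − (0.00)(-0.30)] = 0.0425
  C_13 = (-0.05)(-0.20) − (0.95)(-0.30) = 0.2950
  C_21 = −[(-0.05)(0.85) − (-0.45)(-0.20)] = 0.1325
  C_22 = (0.65)(0.85) − (-0.45)(-0.30) = 0.4175
  C_23 = −[(0.65)(-0.20) − (-0.05)(-0.30)] = 0.1450
  C_31 = (-0.05)(0.00) − (-0.45)(0.95) = 0.4275
  C_32 = −[(0.65)(0.00) − (-0.45)(-0.05)] = 0.0225
  C_33 = (0.65)(0.95) − (-0.05)(-0.05) = 0.6150
det(I−A) = Σ_j (I−A)_1j·C_1j = (0.65)(0.8075) + (-0.05)(0.0425) + (-0.45)(0.2950) = 0.3900
adj(I−A) = Cᵀ =
  [ 0.8075   0.1325   0.4275]
  [ 0.0425   0.4175   0.0225]
  [ 0.2950   0.1450   0.6150]
(I − A)⁻¹ = adj(I−A) / det(I−A) ≈
  [   2.0705     0.3397     1.0962]
  [   0.1090     1.0705     0.0577]
  [   0.7564     0.3718     1.5769]
Δx = (I − A)⁻¹ Δd with Δd having +15 in the Construction component and 0 elsewhere.
So Δx_3 = L_32 · (+15), where L_32 = adj(I−A)_32 / det(I−A) = 0.1450 / 0.3900.
Δx_3 = 0.1450 × (+15) / 0.3900 = 2.175 / 0.3900 ≈ 5.58.

Δx_3 = 5.58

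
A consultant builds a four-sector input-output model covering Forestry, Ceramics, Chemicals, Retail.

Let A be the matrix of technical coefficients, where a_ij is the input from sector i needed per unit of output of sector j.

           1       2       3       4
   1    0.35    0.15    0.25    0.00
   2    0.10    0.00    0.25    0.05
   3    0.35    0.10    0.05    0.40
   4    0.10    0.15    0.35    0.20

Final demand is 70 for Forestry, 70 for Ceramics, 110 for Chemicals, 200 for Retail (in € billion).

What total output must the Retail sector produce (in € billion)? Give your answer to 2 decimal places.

x_4 = 574.52

I − A =
  [   0.65    -0.15    -0.25     0.00]
  [  -0.10     1.00    -0.25    -0.05]
  [  -0.35    -0.10     0.95    -0.40]
  [  -0.10    -0.15    -0.35     0.80]
Compute the cofactors C_ij = (−1)^(i+j)·(3×3 minor ij) of I−A; the adjugate is their transpose:
adj(I−A) = Cᵀ =
  [ 0.576125   0.128000   0.230750   0.123375]
  [ 0.152875   0.323000   0.162625   0.101500]
  [ 0.331875   0.139000   0.502375   0.259875]
  [ 0.245875   0.137375   0.279125   0.483875]
det(I−A) = Σ_j (I−A)_1j·C_1j = (0.65)(0.576125) + (-0.15)(0.152875) + (-0.25)(0.331875) + (0.00)(0.245875) = 0.26858125
(I − A)⁻¹ = adj(I−A) / det(I−A) ≈
  [   2.1451     0.4766     0.8591     0.4594]
  [   0.5692     1.2026     0.6055     0.3779]
  [   1.2357     0.5175     1.8705     0.9676]
  [   0.9155     0.5115     1.0393     1.8016]
x = (I − A)⁻¹ d = adj(I−A)·d / det(I−A), with det(I−A) = 0.26858125:
  x_1 = (0.576125·70 + 0.128000·70 + 0.230750·110 + 0.123375·200) / 0.26858125 = 99.34625 / 0.26858125 ≈ 369.89
  x_2 = (0.152875·70 + 0.323000·70 + 0.162625·110 + 0.101500·200) / 0.26858125 = 71.50 / 0.26858125 ≈ 266.21
  x_3 = (0.331875·70 + 0.139000·70 + 0.502375·110 + 0.259875·200) / 0.26858125 = 140.1975 / 0.26858125 ≈ 521.99
  x_4 = (0.245875·70 + 0.137375·70 + 0.279125·110 + 0.483875·200) / 0.26858125 = 154.30625 / 0.26858125 ≈ 574.52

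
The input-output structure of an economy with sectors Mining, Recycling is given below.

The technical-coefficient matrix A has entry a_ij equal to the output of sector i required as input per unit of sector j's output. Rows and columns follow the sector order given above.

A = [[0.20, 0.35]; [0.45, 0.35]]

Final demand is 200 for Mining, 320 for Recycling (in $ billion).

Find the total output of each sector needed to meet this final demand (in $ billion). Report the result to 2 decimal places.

I − A =
  [   0.80    -0.35]
  [  -0.45     0.65]
det(I−A) = (0.80)(0.65) − (-0.35)(-0.45) = 0.3625
adj(I−A) = [[0.65, 0.35], [0.45, 0.80]]
(I − A)⁻¹ = adj(I−A) / det(I−A) ≈
  [   1.7931     0.9655]
  [   1.2414     2.2069]
x = (I − A)⁻¹ d = adj(I−A)·d / det(I−A), with det(I−A) = 0.3625:
  x_1 = (0.65·200 + 0.35·320) / 0.3625 = 242.00 / 0.3625 ≈ 667.59
  x_2 = (0.45·200 + 0.80·320) / 0.3625 = 346.00 / 0.3625 ≈ 954.48

x_1 = 667.59, x_2 = 954.48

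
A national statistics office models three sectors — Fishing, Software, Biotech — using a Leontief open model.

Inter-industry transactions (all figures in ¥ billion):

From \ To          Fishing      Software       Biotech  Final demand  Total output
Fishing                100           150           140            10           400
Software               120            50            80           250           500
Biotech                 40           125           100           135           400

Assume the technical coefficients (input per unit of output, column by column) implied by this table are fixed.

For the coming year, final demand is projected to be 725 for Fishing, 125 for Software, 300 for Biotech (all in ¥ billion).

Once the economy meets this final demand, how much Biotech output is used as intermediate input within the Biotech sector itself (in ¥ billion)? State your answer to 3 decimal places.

Technical coefficients a_ij = z_ij / X_j:
  a_FF = 100/400 = 0.25, a_SF = 120/400 = 0.30, a_BF = 40/400 = 0.10
  a_FS = 150/500 = 0.30, a_SS = 50/500 = 0.10, a_BS = 125/500 = 0.25
  a_FB = 140/400 = 0.35, a_SB = 80/400 = 0.20, a_BB = 100/400 = 0.25
I − A =
  [   0.75    -0.30    -0.35]
  [  -0.30     0.90    -0.20]
  [  -0.10    -0.25     0.75]
Cofactors of I−A, C_ij = (−1)^(i+j)·(minor ij) (rows/columns in the sector order above):
  C_11 = (0.90)(0.75) − (-0.20)(-0.25) = 0.6250
  C_12 = −[(-0.30)(0.75) − (-0.20)(-0.10)] = 0.2450
  C_13 = (-0.30)(-0.25) − (0.90)(-0.10) = 0.1650
  C_21 = −[(-0.30)(0.75) − (-0.35)(-0.25)] = 0.3125
  C_22 = (0.75)(0.75) − (-0.35)(-0.10) = 0.5275
  C_23 = −[(0.75)(-0.25) − (-0.30)(-0.10)] = 0.2175
  C_31 = (-0.30)(-0.20) − (-0.35)(0.90) = 0.3750
  C_32 = −[(0.75)(-0.20) − (-0.35)(-0.30)] = 0.2550
  C_33 = (0.75)(0.90) − (-0.30)(-0.30) = 0.5850
det(I−A) = Σ_j (I−A)_1j·C_1j = (0.75)(0.6250) + (-0.30)(0.2450) + (-0.35)(0.1650) = 0.3375
adj(I−A) = Cᵀ =
  [ 0.6250   0.3125   0.3750]
  [ 0.2450   0.5275   0.2550]
  [ 0.1650   0.2175   0.5850]
(I − A)⁻¹ = adj(I−A) / det(I−A) ≈
  [   1.8519     0.9259     1.1111]
  [   0.7259     1.5630     0.7556]
  [   0.4889     0.6444     1.7333]
First solve x = (I − A)⁻¹ d = adj(I−A)·d / det(I−A); in particular x_B = (0.1650·725 + 0.2175·125 + 0.5850·300) / 0.3375 = 322.3125 / 0.3375 = 955.00000.
Intermediate flow from B to B: z_BB = a_BB · x_B = 0.25 × 322.3125 / 0.3375 = 80.578125 / 0.3375 = 238.750.

z_BB = 238.750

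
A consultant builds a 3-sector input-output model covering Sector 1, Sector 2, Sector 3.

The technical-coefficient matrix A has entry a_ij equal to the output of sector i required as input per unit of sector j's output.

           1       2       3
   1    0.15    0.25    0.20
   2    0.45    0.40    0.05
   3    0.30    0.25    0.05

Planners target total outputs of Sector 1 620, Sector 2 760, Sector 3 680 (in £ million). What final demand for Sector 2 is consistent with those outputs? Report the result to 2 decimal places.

d_2 = 143.00

I − A =
  [   0.85    -0.25    -0.20]
  [  -0.45     0.60    -0.05]
  [  -0.30    -0.25     0.95]
d = (I − A) x:
  d_1 = (+0.85)·620 + (-0.25)·760 + (-0.20)·680 = 201.00
  d_2 = (-0.45)·620 + (+0.60)·760 + (-0.05)·680 = 143.00
  d_3 = (-0.30)·620 + (-0.25)·760 + (+0.95)·680 = 270.00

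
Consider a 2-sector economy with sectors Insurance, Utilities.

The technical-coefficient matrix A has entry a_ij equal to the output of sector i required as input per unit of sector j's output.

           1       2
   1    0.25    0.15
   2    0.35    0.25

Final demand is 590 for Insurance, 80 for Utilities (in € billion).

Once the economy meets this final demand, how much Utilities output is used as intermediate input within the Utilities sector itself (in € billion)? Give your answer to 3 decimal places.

I − A =
  [   0.75    -0.15]
  [  -0.35     0.75]
det(I−A) = (0.75)(0.75) − (-0.15)(-0.35) = 0.5100
adj(I−A) = [[0.75, 0.15], [0.35, 0.75]]
(I − A)⁻¹ = adj(I−A) / det(I−A) ≈
  [   1.4706     0.2941]
  [   0.6863     1.4706]
First solve x = (I − A)⁻¹ d = adj(I−A)·d / det(I−A); in particular x_2 = (0.35·590 + 0.75·80) / 0.5100 = 266.50 / 0.5100 ≈ 522.54902.
Intermediate flow from 2 to 2: z_22 = a_22 · x_2 = 0.25 × 266.50 / 0.5100 = 66.625 / 0.5100 ≈ 130.637.

z_22 = 130.637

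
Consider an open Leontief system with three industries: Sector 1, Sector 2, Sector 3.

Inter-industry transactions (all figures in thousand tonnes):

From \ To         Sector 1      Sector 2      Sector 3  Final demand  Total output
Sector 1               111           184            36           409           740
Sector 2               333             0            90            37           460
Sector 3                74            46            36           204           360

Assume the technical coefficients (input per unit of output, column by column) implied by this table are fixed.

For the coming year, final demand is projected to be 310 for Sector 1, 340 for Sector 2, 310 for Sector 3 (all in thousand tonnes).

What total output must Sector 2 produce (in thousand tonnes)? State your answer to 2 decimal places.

x_2 = 843.11

Technical coefficients a_ij = z_ij / X_j:
  a_11 = 111/740 = 0.15, a_21 = 333/740 = 0.45, a_31 = 74/740 = 0.10
  a_12 = 184/460 = 0.40, a_22 = 0/460 = 0.00, a_32 = 46/460 = 0.10
  a_13 = 36/360 = 0.10, a_23 = 90/360 = 0.25, a_33 = 36/360 = 0.10
I − A =
  [   0.85    -0.40    -0.10]
  [  -0.45     1.00    -0.25]
  [  -0.10    -0.10     0.90]
Cofactors of I−A, C_ij = (−1)^(i+j)·(minor ij) (rows/columns in the sector order above):
  C_11 = (1.00)(0.90) − (-0.25)(-0.10) = 0.8750
  C_12 = −[(-0.45)(0.90) − (-0.25)(-0.10)] = 0.4300
  C_13 = (-0.45)(-0.10) − (1.00)(-0.10) = 0.1450
  C_21 = −[(-0.40)(0.90) − (-0.10)(-0.10)] = 0.3700
  C_22 = (0.85)(0.90) − (-0.10)(-0.10) = 0.7550
  C_23 = −[(0.85)(-0.10) − (-0.40)(-0.10)] = 0.1250
  C_31 = (-0.40)(-0.25) − (-0.10)(1.00) = 0.2000
  C_32 = −[(0.85)(-0.25) − (-0.10)(-0.45)] = 0.2575
  C_33 = (0.85)(1.00) − (-0.40)(-0.45) = 0.6700
det(I−A) = Σ_j (I−A)_1j·C_1j = (0.85)(0.8750) + (-0.40)(0.4300) + (-0.10)(0.1450) = 0.55725
adj(I−A) = Cᵀ =
  [ 0.8750   0.3700   0.2000]
  [ 0.4300   0.7550   0.2575]
  [ 0.1450   0.1250   0.6700]
(I − A)⁻¹ = adj(I−A) / det(I−A) ≈
  [   1.5702     0.6640     0.3589]
  [   0.7716     1.3549     0.4621]
  [   0.2602     0.2243     1.2023]
x = (I − A)⁻¹ d = adj(I−A)·d / det(I−A), with det(I−A) = 0.55725:
  x_1 = (0.8750·310 + 0.3700·340 + 0.2000·310) / 0.55725 = 459.05 / 0.55725 ≈ 823.78
  x_2 = (0.4300·310 + 0.7550·340 + 0.2575·310) / 0.55725 = 469.825 / 0.55725 ≈ 843.11
  x_3 = (0.1450·310 + 0.1250·340 + 0.6700·310) / 0.55725 = 295.15 / 0.55725 ≈ 529.65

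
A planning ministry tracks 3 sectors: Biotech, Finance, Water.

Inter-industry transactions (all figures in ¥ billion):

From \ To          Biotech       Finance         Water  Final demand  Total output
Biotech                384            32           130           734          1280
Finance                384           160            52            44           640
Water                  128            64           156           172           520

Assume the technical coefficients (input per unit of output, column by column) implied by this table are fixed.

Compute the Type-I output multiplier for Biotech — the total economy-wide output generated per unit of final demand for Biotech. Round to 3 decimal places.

m_1 = 2.599

Technical coefficients a_ij = z_ij / X_j:
  a_11 = 384/1280 = 0.30, a_21 = 384/1280 = 0.30, a_31 = 128/1280 = 0.10
  a_12 = 32/640 = 0.05, a_22 = 160/640 = 0.25, a_32 = 64/640 = 0.10
  a_13 = 130/520 = 0.25, a_23 = 52/520 = 0.10, a_33 = 156/520 = 0.30
I − A =
  [   0.70    -0.05    -0.25]
  [  -0.30     0.75    -0.10]
  [  -0.10    -0.10     0.70]
Cofactors of I−A, C_ij = (−1)^(i+j)·(minor ij) (rows/columns in the sector order above):
  C_11 = (0.75)(0.70) − (-0.10)(-0.10) = 0.5150
  C_12 = −[(-0.30)(0.70) − (-0.10)(-0.10)] = 0.2200
  C_13 = (-0.30)(-0.10) − (0.75)(-0.10) = 0.1050
  C_21 = −[(-0.05)(0.70) − (-0.25)(-0.10)] = 0.0600
  C_22 = (0.70)(0.70) − (-0.25)(-0.10) = 0.4650
  C_23 = −[(0.70)(-0.10) − (-0.05)(-0.10)] = 0.0750
  C_31 = (-0.05)(-0.10) − (-0.25)(0.75) = 0.1925
  C_32 = −[(0.70)(-0.10) − (-0.25)(-0.30)] = 0.1450
  C_33 = (0.70)(0.75) − (-0.05)(-0.30) = 0.5100
det(I−A) = Σ_j (I−A)_1j·C_1j = (0.70)(0.5150) + (-0.05)(0.2200) + (-0.25)(0.1050) = 0.32325
adj(I−A) = Cᵀ =
  [ 0.5150   0.0600   0.1925]
  [ 0.2200   0.4650   0.1450]
  [ 0.1050   0.0750   0.5100]
(I − A)⁻¹ = adj(I−A) / det(I−A) ≈
  [   1.5932     0.1856     0.5955]
  [   0.6806     1.4385     0.4486]
  [   0.3248     0.2320     1.5777]
The output multiplier for sector j is the column-j sum of the Leontief inverse (I − A)⁻¹ = adj(I−A) / det(I−A).
Column 1 of adj(I−A): (0.5150, 0.2200, 0.1050); det(I−A) = 0.32325.
m_1 = (0.5150 + 0.2200 + 0.1050) / 0.32325 = 0.84 / 0.32325 ≈ 2.599.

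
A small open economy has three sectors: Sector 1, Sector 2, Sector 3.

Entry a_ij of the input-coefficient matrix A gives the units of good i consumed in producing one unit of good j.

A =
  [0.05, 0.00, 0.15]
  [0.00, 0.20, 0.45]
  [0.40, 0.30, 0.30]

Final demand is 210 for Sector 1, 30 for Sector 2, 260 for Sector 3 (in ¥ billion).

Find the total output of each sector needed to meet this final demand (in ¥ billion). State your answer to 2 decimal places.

x_1 = 342.38, x_2 = 469.71, x_3 = 768.38

I − A =
  [   0.95     0.00    -0.15]
  [   0.00     0.80    -0.45]
  [  -0.40    -0.30     0.70]
Cofactors of I−A, C_ij = (−1)^(i+j)·(minor ij) (rows/columns in the sector order above):
  C_11 = (0.80)(0.70) − (-0.45)(-0.30) = 0.4250
  C_12 = −[(0.00)(0.70) − (-0.45)(-0.40)] = 0.1800
  C_13 = (0.00)(-0.30) − (0.80)(-0.40) = 0.3200
  C_21 = −[(0.00)(0.70) − (-0.15)(-0.30)] = 0.0450
  C_22 = (0.95)(0.70) − (-0.15)(-0.40) = 0.6050
  C_23 = −[(0.95)(-0.30) − (0.00)(-0.40)] = 0.2850
  C_31 = (0.00)(-0.45) − (-0.15)(0.80) = 0.1200
  C_32 = −[(0.95)(-0.45) − (-0.15)(0.00)] = 0.4275
  C_33 = (0.95)(0.80) − (0.00)(0.00) = 0.7600
det(I−A) = Σ_j (I−A)_1j·C_1j = (0.95)(0.4250) + (0.00)(0.1800) + (-0.15)(0.3200) = 0.35575
adj(I−A) = Cᵀ =
  [ 0.4250   0.0450   0.1200]
  [ 0.1800   0.6050   0.4275]
  [ 0.3200   0.2850   0.7600]
(I − A)⁻¹ = adj(I−A) / det(I−A) ≈
  [   1.1947     0.1265     0.3373]
  [   0.5060     1.7006     1.2017]
  [   0.8995     0.8011     2.1363]
x = (I − A)⁻¹ d = adj(I−A)·d / det(I−A), with det(I−A) = 0.35575:
  x_1 = (0.4250·210 + 0.0450·30 + 0.1200·260) / 0.35575 = 121.80 / 0.35575 ≈ 342.38
  x_2 = (0.1800·210 + 0.6050·30 + 0.4275·260) / 0.35575 = 167.10 / 0.35575 ≈ 469.71
  x_3 = (0.3200·210 + 0.2850·30 + 0.7600·260) / 0.35575 = 273.35 / 0.35575 ≈ 768.38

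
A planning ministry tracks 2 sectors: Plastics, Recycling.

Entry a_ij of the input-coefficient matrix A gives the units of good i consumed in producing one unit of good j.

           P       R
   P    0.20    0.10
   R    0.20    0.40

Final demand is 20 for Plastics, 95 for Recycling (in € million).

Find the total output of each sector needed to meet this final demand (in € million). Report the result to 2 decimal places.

x_P = 46.74, x_R = 173.91

I − A =
  [   0.80    -0.10]
  [  -0.20     0.60]
det(I−A) = (0.80)(0.60) − (-0.10)(-0.20) = 0.4600
adj(I−A) = [[0.60, 0.10], [0.20, 0.80]]
(I − A)⁻¹ = adj(I−A) / det(I−A) ≈
  [   1.3043     0.2174]
  [   0.4348     1.7391]
x = (I − A)⁻¹ d = adj(I−A)·d / det(I−A), with det(I−A) = 0.4600:
  x_P = (0.60·20 + 0.10·95) / 0.4600 = 21.50 / 0.4600 ≈ 46.74
  x_R = (0.20·20 + 0.80·95) / 0.4600 = 80.00 / 0.4600 ≈ 173.91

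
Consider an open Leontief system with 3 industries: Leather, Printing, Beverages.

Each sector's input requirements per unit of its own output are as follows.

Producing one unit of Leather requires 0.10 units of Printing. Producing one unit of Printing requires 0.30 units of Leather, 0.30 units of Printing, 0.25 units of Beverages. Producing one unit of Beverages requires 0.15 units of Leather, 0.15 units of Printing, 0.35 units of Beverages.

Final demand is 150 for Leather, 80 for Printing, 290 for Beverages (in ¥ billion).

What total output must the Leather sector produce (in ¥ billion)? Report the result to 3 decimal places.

I − A =
  [   1.00    -0.30    -0.15]
  [  -0.10     0.70    -0.15]
  [   0.00    -0.25     0.65]
Cofactors of I−A, C_ij = (−1)^(i+j)·(minor ij) (rows/columns in the sector order above):
  C_11 = (0.70)(0.65) − (-0.15)(-0.25) = 0.4175
  C_12 = −[(-0.10)(0.65) − (-0.15)(0.00)] = 0.0650
  C_13 = (-0.10)(-0.25) − (0.70)(0.00) = 0.0250
  C_21 = −[(-0.30)(0.65) − (-0.15)(-0.25)] = 0.2325
  C_22 = (1.00)(0.65) − (-0.15)(0.00) = 0.6500
  C_23 = −[(1.00)(-0.25) − (-0.30)(0.00)] = 0.2500
  C_31 = (-0.30)(-0.15) − (-0.15)(0.70) = 0.1500
  C_32 = −[(1.00)(-0.15) − (-0.15)(-0.10)] = 0.1650
  C_33 = (1.00)(0.70) − (-0.30)(-0.10) = 0.6700
det(I−A) = Σ_j (I−A)_1j·C_1j = (1.00)(0.4175) + (-0.30)(0.0650) + (-0.15)(0.0250) = 0.39425
adj(I−A) = Cᵀ =
  [ 0.4175   0.2325   0.1500]
  [ 0.0650   0.6500   0.1650]
  [ 0.0250   0.2500   0.6700]
(I − A)⁻¹ = adj(I−A) / det(I−A) ≈
  [   1.0590     0.5897     0.3805]
  [   0.1649     1.6487     0.4185]
  [   0.0634     0.6341     1.6994]
x = (I − A)⁻¹ d = adj(I−A)·d / det(I−A), with det(I−A) = 0.39425:
  x_1 = (0.4175·150 + 0.2325·80 + 0.1500·290) / 0.39425 = 124.725 / 0.39425 ≈ 316.360
  x_2 = (0.0650·150 + 0.6500·80 + 0.1650·290) / 0.39425 = 109.60 / 0.39425 ≈ 277.996
  x_3 = (0.0250·150 + 0.2500·80 + 0.6700·290) / 0.39425 = 218.05 / 0.39425 ≈ 553.075

x_1 = 316.360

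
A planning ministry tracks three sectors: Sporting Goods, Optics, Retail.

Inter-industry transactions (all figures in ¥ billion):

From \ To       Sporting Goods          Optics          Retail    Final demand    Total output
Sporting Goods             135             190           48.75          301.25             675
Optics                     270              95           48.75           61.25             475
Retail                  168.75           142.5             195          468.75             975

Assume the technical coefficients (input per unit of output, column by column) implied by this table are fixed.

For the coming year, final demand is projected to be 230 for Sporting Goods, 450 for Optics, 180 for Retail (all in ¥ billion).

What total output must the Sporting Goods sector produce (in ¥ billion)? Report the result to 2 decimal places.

Technical coefficients a_ij = z_ij / X_j:
  a_SS = 135/675 = 0.20, a_OS = 270/675 = 0.40, a_RS = 168.75/675 = 0.25
  a_SO = 190/475 = 0.40, a_OO = 95/475 = 0.20, a_RO = 142.5/475 = 0.30
  a_SR = 48.75/975 = 0.05, a_OR = 48.75/975 = 0.05, a_RR = 195/975 = 0.20
I − A =
  [   0.80    -0.40    -0.05]
  [  -0.40     0.80    -0.05]
  [  -0.25    -0.30     0.80]
Cofactors of I−A, C_ij = (−1)^(i+j)·(minor ij) (rows/columns in the sector order above):
  C_11 = (0.80)(0.80) − (-0.05)(-0.30) = 0.6250
  C_12 = −[(-0.40)(0.80) − (-0.05)(-0.25)] = 0.3325
  C_13 = (-0.40)(-0.30) − (0.80)(-0.25) = 0.3200
  C_21 = −[(-0.40)(0.80) − (-0.05)(-0.30)] = 0.3350
  C_22 = (0.80)(0.80) − (-0.05)(-0.25) = 0.6275
  C_23 = −[(0.80)(-0.30) − (-0.40)(-0.25)] = 0.3400
  C_31 = (-0.40)(-0.05) − (-0.05)(0.80) = 0.0600
  C_32 = −[(0.80)(-0.05) − (-0.05)(-0.40)] = 0.0600
  C_33 = (0.80)(0.80) − (-0.40)(-0.40) = 0.4800
det(I−A) = Σ_j (I−A)_1j·C_1j = (0.80)(0.6250) + (-0.40)(0.3325) + (-0.05)(0.3200) = 0.3510
adj(I−A) = Cᵀ =
  [ 0.6250   0.3350   0.0600]
  [ 0.3325   0.6275   0.0600]
  [ 0.3200   0.3400   0.4800]
(I − A)⁻¹ = adj(I−A) / det(I−A) ≈
  [   1.7806     0.9544     0.1709]
  [   0.9473     1.7877     0.1709]
  [   0.9117     0.9687     1.3675]
x = (I − A)⁻¹ d = adj(I−A)·d / det(I−A), with det(I−A) = 0.3510:
  x_S = (0.6250·230 + 0.3350·450 + 0.0600·180) / 0.3510 = 305.30 / 0.3510 ≈ 869.80
  x_O = (0.3325·230 + 0.6275·450 + 0.0600·180) / 0.3510 = 369.65 / 0.3510 ≈ 1053.13
  x_R = (0.3200·230 + 0.3400·450 + 0.4800·180) / 0.3510 = 313.00 / 0.3510 ≈ 891.74

x_S = 869.80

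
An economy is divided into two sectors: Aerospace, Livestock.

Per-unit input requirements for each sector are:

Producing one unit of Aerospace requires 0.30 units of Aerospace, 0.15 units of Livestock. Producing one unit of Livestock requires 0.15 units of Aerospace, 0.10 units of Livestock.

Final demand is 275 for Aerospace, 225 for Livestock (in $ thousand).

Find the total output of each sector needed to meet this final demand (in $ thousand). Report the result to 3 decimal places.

I − A =
  [   0.70    -0.15]
  [  -0.15     0.90]
det(I−A) = (0.70)(0.90) − (-0.15)(-0.15) = 0.6075
adj(I−A) = [[0.90, 0.15], [0.15, 0.70]]
(I − A)⁻¹ = adj(I−A) / det(I−A) ≈
  [   1.4815     0.2469]
  [   0.2469     1.1523]
x = (I − A)⁻¹ d = adj(I−A)·d / det(I−A), with det(I−A) = 0.6075:
  x_1 = (0.90·275 + 0.15·225) / 0.6075 = 281.25 / 0.6075 ≈ 462.963
  x_2 = (0.15·275 + 0.70·225) / 0.6075 = 198.75 / 0.6075 ≈ 327.160

x_1 = 462.963, x_2 = 327.160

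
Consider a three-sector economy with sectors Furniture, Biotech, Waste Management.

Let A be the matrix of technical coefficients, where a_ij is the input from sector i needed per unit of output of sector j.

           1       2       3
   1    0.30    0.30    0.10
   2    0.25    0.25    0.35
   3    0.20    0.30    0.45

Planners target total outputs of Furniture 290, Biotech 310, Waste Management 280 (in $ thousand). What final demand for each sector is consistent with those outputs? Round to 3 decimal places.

d_1 = 82.000, d_2 = 62.000, d_3 = 3.000

I − A =
  [   0.70    -0.30    -0.10]
  [  -0.25     0.75    -0.35]
  [  -0.20    -0.30     0.55]
d = (I − A) x:
  d_1 = (+0.70)·290 + (-0.30)·310 + (-0.10)·280 = 82.000
  d_2 = (-0.25)·290 + (+0.75)·310 + (-0.35)·280 = 62.000
  d_3 = (-0.20)·290 + (-0.30)·310 + (+0.55)·280 = 3.000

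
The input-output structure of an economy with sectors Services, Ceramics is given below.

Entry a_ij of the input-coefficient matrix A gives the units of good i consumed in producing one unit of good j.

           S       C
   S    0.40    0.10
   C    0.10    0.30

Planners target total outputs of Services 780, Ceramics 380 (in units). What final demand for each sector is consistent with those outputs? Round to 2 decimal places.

d_S = 430.00, d_C = 188.00

I − A =
  [   0.60    -0.10]
  [  -0.10     0.70]
d = (I − A) x:
  d_S = (+0.60)·780 + (-0.10)·380 = 430.00
  d_C = (-0.10)·780 + (+0.70)·380 = 188.00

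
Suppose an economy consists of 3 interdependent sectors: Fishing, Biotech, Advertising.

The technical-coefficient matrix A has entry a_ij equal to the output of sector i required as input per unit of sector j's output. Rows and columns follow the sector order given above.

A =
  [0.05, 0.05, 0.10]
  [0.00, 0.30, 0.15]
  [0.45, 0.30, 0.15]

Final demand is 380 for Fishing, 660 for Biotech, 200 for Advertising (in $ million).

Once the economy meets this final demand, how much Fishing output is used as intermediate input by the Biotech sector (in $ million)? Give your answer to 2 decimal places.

I − A =
  [   0.95    -0.05    -0.10]
  [   0.00     0.70    -0.15]
  [  -0.45    -0.30     0.85]
Cofactors of I−A, C_ij = (−1)^(i+j)·(minor ij) (rows/columns in the sector order above):
  C_11 = (0.70)(0.85) − (-0.15)(-0.30) = 0.5500
  C_12 = −[(0.00)(0.85) − (-0.15)(-0.45)] = 0.0675
  C_13 = (0.00)(-0.30) − (0.70)(-0.45) = 0.3150
  C_21 = −[(-0.05)(0.85) − (-0.10)(-0.30)] = 0.0725
  C_22 = (0.95)(0.85) − (-0.10)(-0.45) = 0.7625
  C_23 = −[(0.95)(-0.30) − (-0.05)(-0.45)] = 0.3075
  C_31 = (-0.05)(-0.15) − (-0.10)(0.70) = 0.0775
  C_32 = −[(0.95)(-0.15) − (-0.10)(0.00)] = 0.1425
  C_33 = (0.95)(0.70) − (-0.05)(0.00) = 0.6650
det(I−A) = Σ_j (I−A)_1j·C_1j = (0.95)(0.5500) + (-0.05)(0.0675) + (-0.10)(0.3150) = 0.487625
adj(I−A) = Cᵀ =
  [ 0.5500   0.0725   0.0775]
  [ 0.0675   0.7625   0.1425]
  [ 0.3150   0.3075   0.6650]
(I − A)⁻¹ = adj(I−A) / det(I−A) ≈
  [   1.1279     0.1487     0.1589]
  [   0.1384     1.5637     0.2922]
  [   0.6460     0.6306     1.3638]
First solve x = (I − A)⁻¹ d = adj(I−A)·d / det(I−A); in particular x_B = (0.0675·380 + 0.7625·660 + 0.1425·200) / 0.487625 = 557.40 / 0.487625 ≈ 1143.0915.
Intermediate flow from F to B: z_FB = a_FB · x_B = 0.05 × 557.40 / 0.487625 = 27.87 / 0.487625 ≈ 57.15.

z_FB = 57.15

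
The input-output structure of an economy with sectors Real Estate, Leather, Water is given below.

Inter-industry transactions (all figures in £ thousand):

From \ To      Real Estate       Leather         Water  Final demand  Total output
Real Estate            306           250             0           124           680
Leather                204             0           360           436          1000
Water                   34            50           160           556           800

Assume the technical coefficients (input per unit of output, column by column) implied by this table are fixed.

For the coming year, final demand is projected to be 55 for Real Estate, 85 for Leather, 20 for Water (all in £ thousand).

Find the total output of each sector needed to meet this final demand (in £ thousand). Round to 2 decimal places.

x_R = 171.31, x_L = 156.87, x_W = 45.51

Technical coefficients a_ij = z_ij / X_j:
  a_RR = 306/680 = 0.45, a_LR = 204/680 = 0.30, a_WR = 34/680 = 0.05
  a_RL = 250/1000 = 0.25, a_LL = 0/1000 = 0.00, a_WL = 50/1000 = 0.05
  a_RW = 0/800 = 0.00, a_LW = 360/800 = 0.45, a_WW = 160/800 = 0.20
I − A =
  [   0.55    -0.25     0.00]
  [  -0.30     1.00    -0.45]
  [  -0.05    -0.05     0.80]
Cofactors of I−A, C_ij = (−1)^(i+j)·(minor ij) (rows/columns in the sector order above):
  C_11 = (1.00)(0.80) − (-0.45)(-0.05) = 0.7775
  C_12 = −[(-0.30)(0.80) − (-0.45)(-0.05)] = 0.2625
  C_13 = (-0.30)(-0.05) − (1.00)(-0.05) = 0.0650
  C_21 = −[(-0.25)(0.80) − (0.00)(-0.05)] = 0.2000
  C_22 = (0.55)(0.80) − (0.00)(-0.05) = 0.4400
  C_23 = −[(0.55)(-0.05) − (-0.25)(-0.05)] = 0.0400
  C_31 = (-0.25)(-0.45) − (0.00)(1.00) = 0.1125
  C_32 = −[(0.55)(-0.45) − (0.00)(-0.30)] = 0.2475
  C_33 = (0.55)(1.00) − (-0.25)(-0.30) = 0.4750
det(I−A) = Σ_j (I−A)_1j·C_1j = (0.55)(0.7775) + (-0.25)(0.2625) + (0.00)(0.0650) = 0.3620
adj(I−A) = Cᵀ =
  [ 0.7775   0.2000   0.1125]
  [ 0.2625   0.4400   0.2475]
  [ 0.0650   0.0400   0.4750]
(I − A)⁻¹ = adj(I−A) / det(I−A) ≈
  [   2.1478     0.5525     0.3108]
  [   0.7251     1.2155     0.6837]
  [   0.1796     0.1105     1.3122]
x = (I − A)⁻¹ d = adj(I−A)·d / det(I−A), with det(I−A) = 0.3620:
  x_R = (0.7775·55 + 0.2000·85 + 0.1125·20) / 0.3620 = 62.0125 / 0.3620 ≈ 171.31
  x_L = (0.2625·55 + 0.4400·85 + 0.2475·20) / 0.3620 = 56.7875 / 0.3620 ≈ 156.87
  x_W = (0.0650·55 + 0.0400·85 + 0.4750·20) / 0.3620 = 16.475 / 0.3620 ≈ 45.51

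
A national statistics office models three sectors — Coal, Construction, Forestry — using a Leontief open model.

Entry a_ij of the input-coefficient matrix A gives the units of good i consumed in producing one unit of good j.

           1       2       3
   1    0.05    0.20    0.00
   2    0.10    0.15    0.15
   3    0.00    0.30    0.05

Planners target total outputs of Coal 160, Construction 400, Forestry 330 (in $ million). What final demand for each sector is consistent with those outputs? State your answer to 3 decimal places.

d_1 = 72.000, d_2 = 274.500, d_3 = 193.500

I − A =
  [   0.95    -0.20     0.00]
  [  -0.10     0.85    -0.15]
  [   0.00    -0.30     0.95]
d = (I − A) x:
  d_1 = (+0.95)·160 + (-0.20)·400 + (+0.00)·330 = 72.000
  d_2 = (-0.10)·160 + (+0.85)·400 + (-0.15)·330 = 274.500
  d_3 = (+0.00)·160 + (-0.30)·400 + (+0.95)·330 = 193.500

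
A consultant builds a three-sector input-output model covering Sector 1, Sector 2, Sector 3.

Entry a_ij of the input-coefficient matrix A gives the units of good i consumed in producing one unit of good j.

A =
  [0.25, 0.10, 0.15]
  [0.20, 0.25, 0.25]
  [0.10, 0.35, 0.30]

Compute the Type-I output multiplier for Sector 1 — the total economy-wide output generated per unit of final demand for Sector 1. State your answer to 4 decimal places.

I − A =
  [   0.75    -0.10    -0.15]
  [  -0.20     0.75    -0.25]
  [  -0.10    -0.35     0.70]
Cofactors of I−A, C_ij = (−1)^(i+j)·(minor ij) (rows/columns in the sector order above):
  C_11 = (0.75)(0.70) − (-0.25)(-0.35) = 0.4375
  C_12 = −[(-0.20)(0.70) − (-0.25)(-0.10)] = 0.1650
  C_13 = (-0.20)(-0.35) − (0.75)(-0.10) = 0.1450
  C_21 = −[(-0.10)(0.70) − (-0.15)(-0.35)] = 0.1225
  C_22 = (0.75)(0.70) − (-0.15)(-0.10) = 0.5100
  C_23 = −[(0.75)(-0.35) − (-0.10)(-0.10)] = 0.2725
  C_31 = (-0.10)(-0.25) − (-0.15)(0.75) = 0.1375
  C_32 = −[(0.75)(-0.25) − (-0.15)(-0.20)] = 0.2175
  C_33 = (0.75)(0.75) − (-0.10)(-0.20) = 0.5425
det(I−A) = Σ_j (I−A)_1j·C_1j = (0.75)(0.4375) + (-0.10)(0.1650) + (-0.15)(0.1450) = 0.289875
adj(I−A) = Cᵀ =
  [ 0.4375   0.1225   0.1375]
  [ 0.1650   0.5100   0.2175]
  [ 0.1450   0.2725   0.5425]
(I − A)⁻¹ = adj(I−A) / det(I−A) ≈
  [   1.50927     0.42260     0.47434]
  [   0.56921     1.75938     0.75032]
  [   0.50022     0.94006     1.87150]
The output multiplier for sector j is the column-j sum of the Leontief inverse (I − A)⁻¹ = adj(I−A) / det(I−A).
Column 1 of adj(I−A): (0.4375, 0.1650, 0.1450); det(I−A) = 0.289875.
m_1 = (0.4375 + 0.1650 + 0.1450) / 0.289875 = 0.7475 / 0.289875 ≈ 2.5787.

m_1 = 2.5787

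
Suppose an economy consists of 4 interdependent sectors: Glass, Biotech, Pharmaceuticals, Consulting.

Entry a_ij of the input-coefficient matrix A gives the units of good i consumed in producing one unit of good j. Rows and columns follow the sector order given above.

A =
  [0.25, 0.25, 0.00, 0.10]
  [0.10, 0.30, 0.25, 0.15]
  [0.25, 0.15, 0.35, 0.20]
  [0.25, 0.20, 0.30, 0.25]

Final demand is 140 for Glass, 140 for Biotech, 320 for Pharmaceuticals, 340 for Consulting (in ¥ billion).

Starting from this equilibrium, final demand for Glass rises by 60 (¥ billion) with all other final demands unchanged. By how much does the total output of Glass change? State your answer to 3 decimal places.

Δx_1 = 114.544

I − A =
  [   0.75    -0.25     0.00    -0.10]
  [  -0.10     0.70    -0.25    -0.15]
  [  -0.25    -0.15     0.65    -0.20]
  [  -0.25    -0.20    -0.30     0.75]
Compute the cofactors C_ij = (−1)^(i+j)·(3×3 minor ij) of I−A; the adjugate is their transpose:
adj(I−A) = Cᵀ =
  [ 0.234875   0.124375   0.084125   0.078625]
  [ 0.137750   0.296875   0.171125   0.123375]
  [ 0.179625   0.175000   0.323625   0.145250]
  [ 0.186875   0.190625   0.203125   0.281250]
det(I−A) = Σ_j (I−A)_1j·C_1j = (0.75)(0.234875) + (-0.25)(0.137750) + (0.00)(0.179625) + (-0.10)(0.186875) = 0.12303125
(I − A)⁻¹ = adj(I−A) / det(I−A) ≈
  [   1.9091     1.0109     0.6838     0.6391]
  [   1.1196     2.4130     1.3909     1.0028]
  [   1.4600     1.4224     2.6304     1.1806]
  [   1.5189     1.5494     1.6510     2.2860]
Δx = (I − A)⁻¹ Δd with Δd having +60 in the Glass component and 0 elsewhere.
So Δx_1 = L_11 · (+60), where L_11 = adj(I−A)_11 / det(I−A) = 0.234875 / 0.12303125.
Δx_1 = 0.234875 × (+60) / 0.12303125 = 14.0925 / 0.12303125 ≈ 114.544.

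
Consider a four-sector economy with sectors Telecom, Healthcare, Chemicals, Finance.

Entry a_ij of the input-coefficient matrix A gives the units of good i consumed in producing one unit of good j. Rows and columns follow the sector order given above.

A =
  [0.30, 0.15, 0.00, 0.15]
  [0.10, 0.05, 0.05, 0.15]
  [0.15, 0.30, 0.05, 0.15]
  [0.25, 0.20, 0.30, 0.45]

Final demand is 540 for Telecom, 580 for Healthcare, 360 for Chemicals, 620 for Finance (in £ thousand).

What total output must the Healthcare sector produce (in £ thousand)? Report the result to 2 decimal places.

x_2 = 1414.17

I − A =
  [   0.70    -0.15     0.00    -0.15]
  [  -0.10     0.95    -0.05    -0.15]
  [  -0.15    -0.30     0.95    -0.15]
  [  -0.25    -0.20    -0.30     0.55]
Compute the cofactors C_ij = (−1)^(i+j)·(3×3 minor ij) of I−A; the adjugate is their transpose:
adj(I−A) = Cᵀ =
  [ 0.401875   0.113625   0.055125   0.155625]
  [ 0.096125   0.291875   0.053375   0.120375]
  [ 0.140250   0.147750   0.292250   0.158250]
  [ 0.294125   0.238375   0.203875   0.605875]
det(I−A) = Σ_j (I−A)_1j·C_1j = (0.70)(0.401875) + (-0.15)(0.096125) + (0.00)(0.140250) + (-0.15)(0.294125) = 0.222775
(I − A)⁻¹ = adj(I−A) / det(I−A) ≈
  [   1.8040     0.5100     0.2474     0.6986]
  [   0.4315     1.3102     0.2396     0.5403]
  [   0.6296     0.6632     1.3119     0.7104]
  [   1.3203     1.0700     0.9152     2.7197]
x = (I − A)⁻¹ d = adj(I−A)·d / det(I−A), with det(I−A) = 0.222775:
  x_1 = (0.401875·540 + 0.113625·580 + 0.055125·360 + 0.155625·620) / 0.222775 = 399.2475 / 0.222775 ≈ 1792.16
  x_2 = (0.096125·540 + 0.291875·580 + 0.053375·360 + 0.120375·620) / 0.222775 = 315.0425 / 0.222775 ≈ 1414.17
  x_3 = (0.140250·540 + 0.147750·580 + 0.292250·360 + 0.158250·620) / 0.222775 = 364.755 / 0.222775 ≈ 1637.32
  x_4 = (0.294125·540 + 0.238375·580 + 0.203875·360 + 0.605875·620) / 0.222775 = 746.1225 / 0.222775 ≈ 3349.22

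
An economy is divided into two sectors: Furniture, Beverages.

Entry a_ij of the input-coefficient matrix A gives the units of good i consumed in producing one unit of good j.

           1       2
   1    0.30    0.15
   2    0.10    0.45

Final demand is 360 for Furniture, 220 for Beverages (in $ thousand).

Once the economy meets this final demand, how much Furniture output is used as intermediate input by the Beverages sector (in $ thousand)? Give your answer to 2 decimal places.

I − A =
  [   0.70    -0.15]
  [  -0.10     0.55]
det(I−A) = (0.70)(0.55) − (-0.15)(-0.10) = 0.3700
adj(I−A) = [[0.55, 0.15], [0.10, 0.70]]
(I − A)⁻¹ = adj(I−A) / det(I−A) ≈
  [   1.4865     0.4054]
  [   0.2703     1.8919]
First solve x = (I − A)⁻¹ d = adj(I−A)·d / det(I−A); in particular x_2 = (0.10·360 + 0.70·220) / 0.3700 = 190.00 / 0.3700 ≈ 513.5135.
Intermediate flow from 1 to 2: z_12 = a_12 · x_2 = 0.15 × 190.00 / 0.3700 = 28.50 / 0.3700 ≈ 77.03.

z_12 = 77.03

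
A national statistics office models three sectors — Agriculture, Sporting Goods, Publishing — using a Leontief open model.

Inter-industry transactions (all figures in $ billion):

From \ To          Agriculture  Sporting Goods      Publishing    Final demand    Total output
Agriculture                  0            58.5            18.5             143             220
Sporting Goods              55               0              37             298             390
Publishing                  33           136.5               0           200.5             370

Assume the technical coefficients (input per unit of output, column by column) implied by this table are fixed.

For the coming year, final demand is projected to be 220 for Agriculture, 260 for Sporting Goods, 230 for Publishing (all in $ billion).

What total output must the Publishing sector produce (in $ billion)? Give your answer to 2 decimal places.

x_P = 405.61

Technical coefficients a_ij = z_ij / X_j:
  a_AA = 0/220 = 0.00, a_SA = 55/220 = 0.25, a_PA = 33/220 = 0.15
  a_AS = 58.5/390 = 0.15, a_SS = 0/390 = 0.00, a_PS = 136.5/390 = 0.35
  a_AP = 18.5/370 = 0.05, a_SP = 37/370 = 0.10, a_PP = 0/370 = 0.00
I − A =
  [   1.00    -0.15    -0.05]
  [  -0.25     1.00    -0.10]
  [  -0.15    -0.35     1.00]
Cofactors of I−A, C_ij = (−1)^(i+j)·(minor ij) (rows/columns in the sector order above):
  C_11 = (1.00)(1.00) − (-0.10)(-0.35) = 0.9650
  C_12 = −[(-0.25)(1.00) − (-0.10)(-0.15)] = 0.2650
  C_13 = (-0.25)(-0.35) − (1.00)(-0.15) = 0.2375
  C_21 = −[(-0.15)(1.00) − (-0.05)(-0.35)] = 0.1675
  C_22 = (1.00)(1.00) − (-0.05)(-0.15) = 0.9925
  C_23 = −[(1.00)(-0.35) − (-0.15)(-0.15)] = 0.3725
  C_31 = (-0.15)(-0.10) − (-0.05)(1.00) = 0.0650
  C_32 = −[(1.00)(-0.10) − (-0.05)(-0.25)] = 0.1125
  C_33 = (1.00)(1.00) − (-0.15)(-0.25) = 0.9625
det(I−A) = Σ_j (I−A)_1j·C_1j = (1.00)(0.9650) + (-0.15)(0.2650) + (-0.05)(0.2375) = 0.913375
adj(I−A) = Cᵀ =
  [ 0.9650   0.1675   0.0650]
  [ 0.2650   0.9925   0.1125]
  [ 0.2375   0.3725   0.9625]
(I − A)⁻¹ = adj(I−A) / det(I−A) ≈
  [   1.0565     0.1834     0.0712]
  [   0.2901     1.0866     0.1232]
  [   0.2600     0.4078     1.0538]
x = (I − A)⁻¹ d = adj(I−A)·d / det(I−A), with det(I−A) = 0.913375:
  x_A = (0.9650·220 + 0.1675·260 + 0.0650·230) / 0.913375 = 270.80 / 0.913375 ≈ 296.48
  x_S = (0.2650·220 + 0.9925·260 + 0.1125·230) / 0.913375 = 342.225 / 0.913375 ≈ 374.68
  x_P = (0.2375·220 + 0.3725·260 + 0.9625·230) / 0.913375 = 370.475 / 0.913375 ≈ 405.61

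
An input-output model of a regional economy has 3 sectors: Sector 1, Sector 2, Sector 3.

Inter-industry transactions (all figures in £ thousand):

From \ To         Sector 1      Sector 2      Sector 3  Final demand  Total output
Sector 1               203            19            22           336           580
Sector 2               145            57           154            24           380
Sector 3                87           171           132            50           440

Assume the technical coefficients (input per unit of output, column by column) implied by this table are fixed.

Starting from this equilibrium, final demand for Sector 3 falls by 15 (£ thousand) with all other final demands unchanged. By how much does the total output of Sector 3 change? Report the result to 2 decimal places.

Δx_3 = -31.03

Technical coefficients a_ij = z_ij / X_j:
  a_11 = 203/580 = 0.35, a_21 = 145/580 = 0.25, a_31 = 87/580 = 0.15
  a_12 = 19/380 = 0.05, a_22 = 57/380 = 0.15, a_32 = 171/380 = 0.45
  a_13 = 22/440 = 0.05, a_23 = 154/440 = 0.35, a_33 = 132/440 = 0.30
I − A =
  [   0.65    -0.05    -0.05]
  [  -0.25     0.85    -0.35]
  [  -0.15    -0.45     0.70]
Cofactors of I−A, C_ij = (−1)^(i+j)·(minor ij) (rows/columns in the sector order above):
  C_11 = (0.85)(0.70) − (-0.35)(-0.45) = 0.4375
  C_12 = −[(-0.25)(0.70) − (-0.35)(-0.15)] = 0.2275
  C_13 = (-0.25)(-0.45) − (0.85)(-0.15) = 0.2400
  C_21 = −[(-0.05)(0.70) − (-0.05)(-0.45)] = 0.0575
  C_22 = (0.65)(0.70) − (-0.05)(-0.15) = 0.4475
  C_23 = −[(0.65)(-0.45) − (-0.05)(-0.15)] = 0.3000
  C_31 = (-0.05)(-0.35) − (-0.05)(0.85) = 0.0600
  C_32 = −[(0.65)(-0.35) − (-0.05)(-0.25)] = 0.2400
  C_33 = (0.65)(0.85) − (-0.05)(-0.25) = 0.5400
det(I−A) = Σ_j (I−A)_1j·C_1j = (0.65)(0.4375) + (-0.05)(0.2275) + (-0.05)(0.2400) = 0.2610
adj(I−A) = Cᵀ =
  [ 0.4375   0.0575   0.0600]
  [ 0.2275   0.4475   0.2400]
  [ 0.2400   0.3000   0.5400]
(I − A)⁻¹ = adj(I−A) / det(I−A) ≈
  [   1.6762     0.2203     0.2299]
  [   0.8716     1.7146     0.9195]
  [   0.9195     1.1494     2.0690]
Δx = (I − A)⁻¹ Δd with Δd having -15 in the Sector 3 component and 0 elsewhere.
So Δx_3 = L_33 · (-15), where L_33 = adj(I−A)_33 / det(I−A) = 0.5400 / 0.2610.
Δx_3 = 0.5400 × (-15) / 0.2610 = -8.10 / 0.2610 ≈ -31.03.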